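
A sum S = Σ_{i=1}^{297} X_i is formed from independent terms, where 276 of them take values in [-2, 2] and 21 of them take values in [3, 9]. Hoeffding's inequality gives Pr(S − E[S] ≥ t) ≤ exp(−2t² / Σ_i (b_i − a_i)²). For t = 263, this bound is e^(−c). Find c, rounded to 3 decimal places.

26.747

Σ(b_i − a_i)² = 276·4² + 21·6² = 5172.
c = 2t² / 5172 = 2·263² / 5172 = 26.7475.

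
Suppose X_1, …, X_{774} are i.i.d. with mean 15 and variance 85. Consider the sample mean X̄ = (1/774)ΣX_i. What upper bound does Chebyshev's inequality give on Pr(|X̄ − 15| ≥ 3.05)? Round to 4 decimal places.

0.0118

Var(X̄) = Var(X_i)/n = 85/774 = 0.10982.
Chebyshev: Pr(|X̄ − 15| ≥ 3.05) ≤ Var(X̄)/(3.05)² = 85/(774·3.05²) = 0.0118.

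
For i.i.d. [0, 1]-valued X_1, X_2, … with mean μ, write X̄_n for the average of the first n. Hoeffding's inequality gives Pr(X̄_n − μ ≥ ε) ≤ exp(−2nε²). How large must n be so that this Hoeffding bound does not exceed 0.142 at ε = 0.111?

80

Require exp(−2nε²) ≤ 0.142, i.e. 2nε² ≥ ln(1/0.142) = 1.951928.
So n ≥ 1.951928 / (2·0.111²) = 79.211.
The smallest integer n is 80.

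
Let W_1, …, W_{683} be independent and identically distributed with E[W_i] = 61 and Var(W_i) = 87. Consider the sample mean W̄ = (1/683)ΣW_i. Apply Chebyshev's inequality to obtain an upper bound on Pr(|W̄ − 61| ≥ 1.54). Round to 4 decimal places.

0.0537

Var(W̄) = Var(W_i)/n = 87/683 = 0.12738.
Chebyshev: Pr(|W̄ − 61| ≥ 1.54) ≤ Var(W̄)/(1.54)² = 87/(683·1.54²) = 0.0537.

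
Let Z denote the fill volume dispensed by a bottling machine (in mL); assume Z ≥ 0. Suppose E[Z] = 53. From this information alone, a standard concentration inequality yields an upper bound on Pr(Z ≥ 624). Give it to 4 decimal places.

0.0849

Only the mean of a non-negative variable is known, so Markov's inequality is the applicable tail bound.
Markov's inequality: for a non-negative random variable, Pr(Z ≥ a) ≤ E[Z]/a.
Here E[Z] = 53 and a = 624, so the bound is 53/624 = 0.0849.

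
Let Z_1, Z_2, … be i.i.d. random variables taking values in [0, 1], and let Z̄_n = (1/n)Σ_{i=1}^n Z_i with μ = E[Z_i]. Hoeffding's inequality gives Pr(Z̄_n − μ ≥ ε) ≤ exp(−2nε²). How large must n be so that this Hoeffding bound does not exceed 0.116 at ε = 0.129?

65

Require exp(−2nε²) ≤ 0.116, i.e. 2nε² ≥ ln(1/0.116) = 2.154165.
So n ≥ 2.154165 / (2·0.129²) = 64.725.
The smallest integer n is 65.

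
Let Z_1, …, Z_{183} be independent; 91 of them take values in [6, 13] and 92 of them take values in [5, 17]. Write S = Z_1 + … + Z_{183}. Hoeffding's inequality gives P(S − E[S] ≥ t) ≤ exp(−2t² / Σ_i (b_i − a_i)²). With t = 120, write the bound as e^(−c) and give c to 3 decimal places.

1.626

Σ(b_i − a_i)² = 91·7² + 92·12² = 17707.
c = 2t² / 17707 = 2·120² / 17707 = 1.6265.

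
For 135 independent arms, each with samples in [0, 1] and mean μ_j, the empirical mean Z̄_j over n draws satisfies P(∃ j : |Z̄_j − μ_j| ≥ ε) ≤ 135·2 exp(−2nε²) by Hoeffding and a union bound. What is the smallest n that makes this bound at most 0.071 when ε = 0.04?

2577

Need 2·135·exp(−2nε²) ≤ 0.071, i.e. exp(−2nε²) ≤ 0.071/270.
So 2nε² ≥ ln(270/0.071) = 8.243497.
Hence n ≥ 8.243497/(2·0.04²) = 2576.093.
The smallest integer n is 2577.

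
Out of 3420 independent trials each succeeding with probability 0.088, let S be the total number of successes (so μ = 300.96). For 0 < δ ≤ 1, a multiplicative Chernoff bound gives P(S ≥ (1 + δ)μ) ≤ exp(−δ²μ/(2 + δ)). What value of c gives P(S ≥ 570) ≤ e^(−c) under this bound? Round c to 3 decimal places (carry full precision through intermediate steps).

83.107

Write 570 = (1 + δ)μ, so δ = 570/300.96 − 1 = 0.8939394…
Then the exponent is δ²μ/(2 + δ) = (570 − μ)² / (μ·(2 + δ)) = 83.106597.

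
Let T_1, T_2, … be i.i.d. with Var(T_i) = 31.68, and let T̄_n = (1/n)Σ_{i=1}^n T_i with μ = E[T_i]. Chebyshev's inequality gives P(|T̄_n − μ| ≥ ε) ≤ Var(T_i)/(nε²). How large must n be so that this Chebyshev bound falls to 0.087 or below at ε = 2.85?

Require 31.68/(n·2.85²) ≤ 0.087, i.e. n ≥ 31.68/(0.087·2.85²) = 44.831.
The smallest integer n is 45.

45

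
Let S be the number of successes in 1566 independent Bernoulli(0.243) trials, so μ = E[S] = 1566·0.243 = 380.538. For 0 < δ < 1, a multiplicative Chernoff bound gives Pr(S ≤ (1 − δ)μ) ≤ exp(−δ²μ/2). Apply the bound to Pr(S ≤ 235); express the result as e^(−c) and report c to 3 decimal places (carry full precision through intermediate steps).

Write 235 = (1 − δ)μ, so δ = 1 − 235/380.538 = 0.3824533…
Then the exponent is δ²μ/2 = (μ − 235)²/(2μ) = 27.830742.

27.831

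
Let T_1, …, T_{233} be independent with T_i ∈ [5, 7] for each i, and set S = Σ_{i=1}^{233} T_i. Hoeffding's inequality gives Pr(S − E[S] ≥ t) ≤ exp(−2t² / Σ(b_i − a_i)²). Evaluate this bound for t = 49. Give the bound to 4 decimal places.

0.0058

Σ(b_i − a_i)² = 233·(2)² = 932.
Exponent = 2·49²/932 = 5.1524.
Bound = exp(−5.1524) = 0.00579.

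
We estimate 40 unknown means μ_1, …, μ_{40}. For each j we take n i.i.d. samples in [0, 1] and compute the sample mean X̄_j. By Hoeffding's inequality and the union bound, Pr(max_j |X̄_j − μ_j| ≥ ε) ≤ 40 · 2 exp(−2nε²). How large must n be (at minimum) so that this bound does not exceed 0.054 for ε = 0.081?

Need 2·40·exp(−2nε²) ≤ 0.054, i.e. exp(−2nε²) ≤ 0.054/80.
So 2nε² ≥ ln(80/0.054) = 7.300798.
Hence n ≥ 7.300798/(2·0.081²) = 556.378.
The smallest integer n is 557.

557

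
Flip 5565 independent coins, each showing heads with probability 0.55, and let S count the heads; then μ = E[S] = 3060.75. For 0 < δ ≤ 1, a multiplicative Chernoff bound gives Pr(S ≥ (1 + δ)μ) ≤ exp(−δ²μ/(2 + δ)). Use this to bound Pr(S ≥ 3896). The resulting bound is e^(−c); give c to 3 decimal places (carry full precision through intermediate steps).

100.283

Write 3896 = (1 + δ)μ, so δ = 3896/3060.75 − 1 = 0.2728906…
Then the exponent is δ²μ/(2 + δ) = (3896 − μ)² / (μ·(2 + δ)) = 100.282828.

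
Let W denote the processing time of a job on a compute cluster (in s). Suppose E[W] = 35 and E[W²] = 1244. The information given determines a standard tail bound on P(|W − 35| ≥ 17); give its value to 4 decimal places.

0.0657

The first two moments determine the variance, so Chebyshev's inequality is the sharpest standard bound available.
Var(W) = E[W²] − (E[W])² = 1244 − 1225 = 19.
Chebyshev's inequality: P(|W − μ| ≥ t) ≤ Var(W)/t² = 19/289 = 0.0657.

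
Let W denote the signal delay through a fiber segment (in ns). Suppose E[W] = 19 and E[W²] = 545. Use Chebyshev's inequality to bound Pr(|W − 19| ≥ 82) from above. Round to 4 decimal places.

0.0274

Var(W) = E[W²] − (E[W])² = 545 − 361 = 184.
Chebyshev's inequality: Pr(|W − μ| ≥ t) ≤ Var(W)/t² = 184/6724 = 0.0274.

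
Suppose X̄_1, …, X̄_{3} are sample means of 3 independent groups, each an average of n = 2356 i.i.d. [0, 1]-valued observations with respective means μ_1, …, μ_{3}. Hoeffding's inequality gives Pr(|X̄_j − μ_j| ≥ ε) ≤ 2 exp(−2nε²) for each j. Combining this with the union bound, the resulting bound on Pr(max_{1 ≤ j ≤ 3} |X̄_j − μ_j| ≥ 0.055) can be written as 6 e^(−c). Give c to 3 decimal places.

Union bound over the 3 events: Pr(max_{1 ≤ j ≤ 3} |X̄_j − μ_j| ≥ 0.055) ≤ 3·2·exp(−2nε²) = 6 exp(−2·2356·0.055²).
So c = 2·2356·0.055² = 14.2538.

14.254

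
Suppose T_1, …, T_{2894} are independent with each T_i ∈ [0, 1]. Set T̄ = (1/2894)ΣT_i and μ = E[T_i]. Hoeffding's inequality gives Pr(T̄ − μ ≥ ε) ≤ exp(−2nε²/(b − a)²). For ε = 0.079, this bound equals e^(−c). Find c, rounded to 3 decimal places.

c = 2nε²/(b − a)² = 2·2894·0.079² / 1² = 36.1229.

36.123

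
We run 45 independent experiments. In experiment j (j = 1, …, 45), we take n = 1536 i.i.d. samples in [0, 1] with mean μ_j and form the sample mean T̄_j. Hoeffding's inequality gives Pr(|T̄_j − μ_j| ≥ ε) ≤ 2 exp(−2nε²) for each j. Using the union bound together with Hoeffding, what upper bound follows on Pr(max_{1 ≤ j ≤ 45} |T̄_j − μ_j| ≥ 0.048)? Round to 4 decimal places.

0.0759

Per-experiment Hoeffding bound: 2·exp(−2·1536·0.048²) = 2·exp(−7.07789) = 0.0016871.
Union bound over 45 events: 45·0.0016871 = 0.07592.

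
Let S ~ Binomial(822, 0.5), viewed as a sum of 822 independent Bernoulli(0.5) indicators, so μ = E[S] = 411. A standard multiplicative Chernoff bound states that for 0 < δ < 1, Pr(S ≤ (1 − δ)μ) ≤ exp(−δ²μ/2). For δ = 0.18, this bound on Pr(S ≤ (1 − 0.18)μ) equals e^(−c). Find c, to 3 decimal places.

c = δ²μ/2 = 0.18²·411/2 = 6.6582.

6.658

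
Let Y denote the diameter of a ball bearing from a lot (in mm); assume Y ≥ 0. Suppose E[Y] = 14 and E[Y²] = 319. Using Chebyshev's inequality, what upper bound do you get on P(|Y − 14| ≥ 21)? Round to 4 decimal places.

0.2789

Var(Y) = E[Y²] − (E[Y])² = 319 − 196 = 123.
Chebyshev's inequality: P(|Y − μ| ≥ t) ≤ Var(Y)/t² = 123/441 = 0.2789.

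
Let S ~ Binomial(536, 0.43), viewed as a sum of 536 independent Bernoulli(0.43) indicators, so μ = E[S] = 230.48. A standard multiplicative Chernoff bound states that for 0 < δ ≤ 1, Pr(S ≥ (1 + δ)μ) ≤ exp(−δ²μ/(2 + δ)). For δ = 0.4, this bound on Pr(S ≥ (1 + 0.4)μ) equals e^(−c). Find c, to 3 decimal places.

c = δ²μ/(2 + δ) = 0.4²·230.48/(2 + 0.4) = 15.3653.

15.365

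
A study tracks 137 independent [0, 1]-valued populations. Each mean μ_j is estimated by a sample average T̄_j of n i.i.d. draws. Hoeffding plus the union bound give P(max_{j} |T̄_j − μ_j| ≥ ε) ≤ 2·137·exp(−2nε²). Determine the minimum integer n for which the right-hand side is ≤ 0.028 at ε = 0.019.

12727

Need 2·137·exp(−2nε²) ≤ 0.028, i.e. exp(−2nε²) ≤ 0.028/274.
So 2nε² ≥ ln(274/0.028) = 9.188679.
Hence n ≥ 9.188679/(2·0.019²) = 12726.702.
The smallest integer n is 12727.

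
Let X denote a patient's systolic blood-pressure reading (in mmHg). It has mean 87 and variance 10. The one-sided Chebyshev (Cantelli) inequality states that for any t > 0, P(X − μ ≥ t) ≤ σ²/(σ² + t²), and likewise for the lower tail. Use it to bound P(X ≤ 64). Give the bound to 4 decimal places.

Here σ² = 10 and t = 23, so σ² + t² = 539.
Cantelli's bound: 10/539 = 0.0186.

0.0186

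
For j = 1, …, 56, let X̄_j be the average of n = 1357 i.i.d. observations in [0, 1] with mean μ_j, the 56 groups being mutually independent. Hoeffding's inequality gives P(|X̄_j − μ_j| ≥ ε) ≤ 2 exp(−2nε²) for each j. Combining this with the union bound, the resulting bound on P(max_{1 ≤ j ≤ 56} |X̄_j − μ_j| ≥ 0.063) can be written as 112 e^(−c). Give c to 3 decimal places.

Union bound over the 56 events: P(max_{1 ≤ j ≤ 56} |X̄_j − μ_j| ≥ 0.063) ≤ 56·2·exp(−2nε²) = 112 exp(−2·1357·0.063²).
So c = 2·1357·0.063² = 10.7719.

10.772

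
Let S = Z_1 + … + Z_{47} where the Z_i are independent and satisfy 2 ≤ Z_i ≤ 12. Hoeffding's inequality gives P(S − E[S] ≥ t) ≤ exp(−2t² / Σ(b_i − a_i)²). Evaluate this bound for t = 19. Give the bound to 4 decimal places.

0.8576

Σ(b_i − a_i)² = 47·(10)² = 4700.
Exponent = 2·19²/4700 = 0.1536.
Bound = exp(−0.1536) = 0.85760.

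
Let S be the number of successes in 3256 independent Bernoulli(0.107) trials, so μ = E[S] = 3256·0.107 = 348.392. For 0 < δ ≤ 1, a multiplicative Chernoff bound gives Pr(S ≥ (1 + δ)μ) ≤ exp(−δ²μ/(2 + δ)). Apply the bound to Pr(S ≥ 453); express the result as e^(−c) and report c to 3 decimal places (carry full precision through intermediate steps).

13.655

Write 453 = (1 + δ)μ, so δ = 453/348.392 − 1 = 0.3002595…
Then the exponent is δ²μ/(2 + δ) = (453 − μ)² / (μ·(2 + δ)) = 13.654783.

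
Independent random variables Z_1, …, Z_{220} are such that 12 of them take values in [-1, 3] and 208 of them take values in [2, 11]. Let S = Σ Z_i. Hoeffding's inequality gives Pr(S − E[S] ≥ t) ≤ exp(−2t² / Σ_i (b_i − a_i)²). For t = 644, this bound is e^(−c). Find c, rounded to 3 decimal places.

Σ(b_i − a_i)² = 12·4² + 208·9² = 17040.
c = 2t² / 17040 = 2·644² / 17040 = 48.6779.

48.678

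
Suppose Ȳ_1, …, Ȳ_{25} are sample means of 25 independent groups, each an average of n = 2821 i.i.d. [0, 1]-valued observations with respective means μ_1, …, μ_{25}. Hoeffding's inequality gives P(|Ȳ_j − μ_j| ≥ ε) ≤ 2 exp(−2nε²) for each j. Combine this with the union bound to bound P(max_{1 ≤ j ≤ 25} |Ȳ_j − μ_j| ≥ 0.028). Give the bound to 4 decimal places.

Per-experiment Hoeffding bound: 2·exp(−2·2821·0.028²) = 2·exp(−4.42333) = 0.023988.
Union bound over 25 events: 25·0.023988 = 0.59971.

0.5997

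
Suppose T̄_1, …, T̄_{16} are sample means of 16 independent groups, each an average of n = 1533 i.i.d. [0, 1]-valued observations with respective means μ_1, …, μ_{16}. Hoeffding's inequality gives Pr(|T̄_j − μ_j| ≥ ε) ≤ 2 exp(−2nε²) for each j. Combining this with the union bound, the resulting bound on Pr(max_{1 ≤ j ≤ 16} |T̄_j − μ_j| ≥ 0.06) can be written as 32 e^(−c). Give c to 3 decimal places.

Union bound over the 16 events: Pr(max_{1 ≤ j ≤ 16} |T̄_j − μ_j| ≥ 0.06) ≤ 16·2·exp(−2nε²) = 32 exp(−2·1533·0.06²).
So c = 2·1533·0.06² = 11.0376.

11.038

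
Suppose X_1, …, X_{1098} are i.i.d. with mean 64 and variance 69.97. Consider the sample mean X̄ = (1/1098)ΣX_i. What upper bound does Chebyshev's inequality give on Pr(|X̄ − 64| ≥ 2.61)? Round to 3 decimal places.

0.009

Var(X̄) = Var(X_i)/n = 69.97/1098 = 0.063725.
Chebyshev: Pr(|X̄ − 64| ≥ 2.61) ≤ Var(X̄)/(2.61)² = 69.97/(1098·2.61²) = 0.0094.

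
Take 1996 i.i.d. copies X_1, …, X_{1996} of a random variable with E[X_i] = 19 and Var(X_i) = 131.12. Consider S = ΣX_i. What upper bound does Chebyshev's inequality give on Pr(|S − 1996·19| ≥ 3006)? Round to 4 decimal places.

0.0290

Var(S) = n·Var(X_i) = 1996·131.12 = 261715.52.
Chebyshev: Pr(|S − 1996·19| ≥ 3006) ≤ Var(S)/3006² = 261715.52/9036036 = 0.0290.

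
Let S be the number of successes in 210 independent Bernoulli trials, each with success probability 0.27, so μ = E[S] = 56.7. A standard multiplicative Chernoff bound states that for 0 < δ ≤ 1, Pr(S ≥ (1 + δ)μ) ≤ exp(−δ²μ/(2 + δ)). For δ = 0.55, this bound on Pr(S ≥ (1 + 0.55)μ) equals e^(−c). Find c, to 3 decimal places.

c = δ²μ/(2 + δ) = 0.55²·56.7/(2 + 0.55) = 6.7262.

6.726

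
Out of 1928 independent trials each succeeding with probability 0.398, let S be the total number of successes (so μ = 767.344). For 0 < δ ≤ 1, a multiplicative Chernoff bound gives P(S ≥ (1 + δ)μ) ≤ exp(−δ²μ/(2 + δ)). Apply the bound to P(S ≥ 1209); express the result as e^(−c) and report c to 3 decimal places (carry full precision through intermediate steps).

98.697

Write 1209 = (1 + δ)μ, so δ = 1209/767.344 − 1 = 0.5755645…
Then the exponent is δ²μ/(2 + δ) = (1209 − μ)² / (μ·(2 + δ)) = 98.697404.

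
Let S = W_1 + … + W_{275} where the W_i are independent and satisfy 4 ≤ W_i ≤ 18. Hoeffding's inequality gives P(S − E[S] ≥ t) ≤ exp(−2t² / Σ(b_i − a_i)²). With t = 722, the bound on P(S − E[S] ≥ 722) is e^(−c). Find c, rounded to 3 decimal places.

Σ(b_i − a_i)² = 275·(14)² = 53900.
c = 2t²/53900 = 2·722²/53900 = 19.3426.

19.343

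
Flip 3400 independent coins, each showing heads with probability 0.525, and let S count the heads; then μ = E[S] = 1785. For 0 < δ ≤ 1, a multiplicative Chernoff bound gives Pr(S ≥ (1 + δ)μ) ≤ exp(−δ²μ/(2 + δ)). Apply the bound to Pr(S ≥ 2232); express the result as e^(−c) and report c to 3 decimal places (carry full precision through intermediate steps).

Write 2232 = (1 + δ)μ, so δ = 2232/1785 − 1 = 0.2504202…
Then the exponent is δ²μ/(2 + δ) = (2232 − μ)² / (μ·(2 + δ)) = 49.740851.

49.741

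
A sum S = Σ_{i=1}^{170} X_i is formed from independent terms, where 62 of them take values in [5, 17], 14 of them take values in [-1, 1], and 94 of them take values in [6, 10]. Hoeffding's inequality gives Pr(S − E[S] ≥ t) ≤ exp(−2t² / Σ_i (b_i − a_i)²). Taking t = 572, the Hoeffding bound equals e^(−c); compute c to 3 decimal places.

Σ(b_i − a_i)² = 62·12² + 14·2² + 94·4² = 10488.
c = 2t² / 10488 = 2·572² / 10488 = 62.3921.

62.392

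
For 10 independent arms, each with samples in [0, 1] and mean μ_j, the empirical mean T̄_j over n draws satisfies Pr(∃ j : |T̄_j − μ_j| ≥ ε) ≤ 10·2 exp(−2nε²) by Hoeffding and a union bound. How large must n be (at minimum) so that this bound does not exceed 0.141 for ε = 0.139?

129

Need 2·10·exp(−2nε²) ≤ 0.141, i.e. exp(−2nε²) ≤ 0.141/20.
So 2nε² ≥ ln(20/0.141) = 4.954728.
Hence n ≥ 4.954728/(2·0.139²) = 128.221.
The smallest integer n is 129.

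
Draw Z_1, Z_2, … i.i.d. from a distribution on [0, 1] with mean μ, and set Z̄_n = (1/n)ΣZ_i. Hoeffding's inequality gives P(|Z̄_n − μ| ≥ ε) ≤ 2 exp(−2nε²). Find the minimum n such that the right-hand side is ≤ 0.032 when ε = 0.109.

Require 2·exp(−2nε²) ≤ 0.032, i.e. 2nε² ≥ ln(2/0.032) = 4.135167.
So n ≥ 4.135167 / (2·0.109²) = 174.024.
The smallest integer n is 175.

175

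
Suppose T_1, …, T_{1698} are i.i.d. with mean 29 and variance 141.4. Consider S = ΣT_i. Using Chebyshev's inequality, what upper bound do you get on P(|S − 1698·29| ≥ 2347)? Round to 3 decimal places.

0.044

Var(S) = n·Var(T_i) = 1698·141.4 = 240097.2.
Chebyshev: P(|S − 1698·29| ≥ 2347) ≤ Var(S)/2347² = 240097.2/5508409 = 0.0436.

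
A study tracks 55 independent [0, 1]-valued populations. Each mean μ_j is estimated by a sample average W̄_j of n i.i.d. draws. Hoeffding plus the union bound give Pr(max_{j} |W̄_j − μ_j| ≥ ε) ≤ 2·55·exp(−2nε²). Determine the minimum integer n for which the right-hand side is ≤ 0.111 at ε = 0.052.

Need 2·55·exp(−2nε²) ≤ 0.111, i.e. exp(−2nε²) ≤ 0.111/110.
So 2nε² ≥ ln(110/0.111) = 6.898705.
Hence n ≥ 6.898705/(2·0.052²) = 1275.648.
The smallest integer n is 1276.

1276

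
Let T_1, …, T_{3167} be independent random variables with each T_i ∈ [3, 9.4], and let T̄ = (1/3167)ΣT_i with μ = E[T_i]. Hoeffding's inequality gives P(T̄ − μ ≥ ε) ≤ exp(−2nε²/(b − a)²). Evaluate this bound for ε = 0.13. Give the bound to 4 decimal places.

0.0733

Exponent: 2nε²/(b − a)² = 2·3167·0.13² / 6.4² = 2.61339.
Bound = exp(−2.61339) = 0.07329.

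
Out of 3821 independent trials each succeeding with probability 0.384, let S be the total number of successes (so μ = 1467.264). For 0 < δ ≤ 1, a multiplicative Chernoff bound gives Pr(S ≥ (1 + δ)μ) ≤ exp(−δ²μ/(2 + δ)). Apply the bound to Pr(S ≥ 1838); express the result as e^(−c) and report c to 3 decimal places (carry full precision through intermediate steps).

Write 1838 = (1 + δ)μ, so δ = 1838/1467.264 − 1 = 0.2526716…
Then the exponent is δ²μ/(2 + δ) = (1838 − μ)² / (μ·(2 + δ)) = 41.583723.

41.584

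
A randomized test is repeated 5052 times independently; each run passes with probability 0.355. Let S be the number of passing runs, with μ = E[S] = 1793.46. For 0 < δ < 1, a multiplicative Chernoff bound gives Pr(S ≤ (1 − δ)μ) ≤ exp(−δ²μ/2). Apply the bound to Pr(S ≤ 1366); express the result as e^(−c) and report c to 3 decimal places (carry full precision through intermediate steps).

Write 1366 = (1 − δ)μ, so δ = 1 − 1366/1793.46 = 0.2383438…
Then the exponent is δ²μ/2 = (μ − 1366)²/(2μ) = 50.941212.

50.941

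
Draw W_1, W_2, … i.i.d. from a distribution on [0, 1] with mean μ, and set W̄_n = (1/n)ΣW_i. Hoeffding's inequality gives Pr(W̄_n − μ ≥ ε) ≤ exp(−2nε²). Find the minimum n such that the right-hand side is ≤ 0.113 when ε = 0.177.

35

Require exp(−2nε²) ≤ 0.113, i.e. 2nε² ≥ ln(1/0.113) = 2.180367.
So n ≥ 2.180367 / (2·0.177²) = 34.798.
The smallest integer n is 35.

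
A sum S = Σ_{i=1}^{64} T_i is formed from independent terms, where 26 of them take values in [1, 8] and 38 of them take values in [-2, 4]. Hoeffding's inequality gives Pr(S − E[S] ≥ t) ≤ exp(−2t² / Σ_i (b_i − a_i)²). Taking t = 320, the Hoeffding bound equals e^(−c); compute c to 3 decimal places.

Σ(b_i − a_i)² = 26·7² + 38·6² = 2642.
c = 2t² / 2642 = 2·320² / 2642 = 77.5170.

77.517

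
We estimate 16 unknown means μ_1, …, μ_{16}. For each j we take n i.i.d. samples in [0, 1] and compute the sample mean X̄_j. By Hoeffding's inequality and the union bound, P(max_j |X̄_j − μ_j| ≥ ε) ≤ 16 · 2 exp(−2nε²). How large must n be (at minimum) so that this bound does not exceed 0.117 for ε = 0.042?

1591

Need 2·16·exp(−2nε²) ≤ 0.117, i.e. exp(−2nε²) ≤ 0.117/32.
So 2nε² ≥ ln(32/0.117) = 5.611317.
Hence n ≥ 5.611317/(2·0.042²) = 1590.509.
The smallest integer n is 1591.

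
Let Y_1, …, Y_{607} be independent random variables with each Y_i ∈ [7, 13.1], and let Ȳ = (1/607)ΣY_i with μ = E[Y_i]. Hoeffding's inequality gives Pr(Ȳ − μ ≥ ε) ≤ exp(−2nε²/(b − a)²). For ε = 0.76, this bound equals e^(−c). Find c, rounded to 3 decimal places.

c = 2nε²/(b − a)² = 2·607·0.76² / 6.1² = 18.8446.

18.845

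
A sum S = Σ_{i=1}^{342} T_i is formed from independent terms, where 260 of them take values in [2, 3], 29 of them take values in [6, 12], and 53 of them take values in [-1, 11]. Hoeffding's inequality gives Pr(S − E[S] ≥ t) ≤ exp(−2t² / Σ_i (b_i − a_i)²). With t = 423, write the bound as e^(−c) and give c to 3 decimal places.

40.047

Σ(b_i − a_i)² = 260·1² + 29·6² + 53·12² = 8936.
c = 2t² / 8936 = 2·423² / 8936 = 40.0468.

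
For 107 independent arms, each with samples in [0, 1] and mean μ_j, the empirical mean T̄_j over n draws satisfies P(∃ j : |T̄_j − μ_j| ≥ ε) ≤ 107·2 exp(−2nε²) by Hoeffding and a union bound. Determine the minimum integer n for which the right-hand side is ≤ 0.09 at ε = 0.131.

227

Need 2·107·exp(−2nε²) ≤ 0.09, i.e. exp(−2nε²) ≤ 0.09/214.
So 2nε² ≥ ln(214/0.09) = 7.773922.
Hence n ≥ 7.773922/(2·0.131²) = 226.500.
The smallest integer n is 227.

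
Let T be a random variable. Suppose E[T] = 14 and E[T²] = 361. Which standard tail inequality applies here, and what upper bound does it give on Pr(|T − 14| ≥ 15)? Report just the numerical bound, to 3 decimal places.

0.733

The first two moments determine the variance, so Chebyshev's inequality is the sharpest standard bound available.
Var(T) = E[T²] − (E[T])² = 361 − 196 = 165.
Chebyshev's inequality: Pr(|T − μ| ≥ t) ≤ Var(T)/t² = 165/225 = 0.7333.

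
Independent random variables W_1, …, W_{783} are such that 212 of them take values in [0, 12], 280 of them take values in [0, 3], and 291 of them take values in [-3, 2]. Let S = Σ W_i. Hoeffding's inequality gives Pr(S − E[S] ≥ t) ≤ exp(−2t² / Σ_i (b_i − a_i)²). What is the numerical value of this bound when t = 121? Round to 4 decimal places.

Σ(b_i − a_i)² = 212·12² + 280·3² + 291·5² = 40323.
Exponent = 2·121² / 40323 = 0.72619.
Bound = exp(−0.72619) = 0.48375.

0.4838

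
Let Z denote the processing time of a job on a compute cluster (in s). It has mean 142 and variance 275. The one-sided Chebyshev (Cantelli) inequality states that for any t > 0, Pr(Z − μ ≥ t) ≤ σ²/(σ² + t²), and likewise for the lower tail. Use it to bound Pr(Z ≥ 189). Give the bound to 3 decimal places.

Here σ² = 275 and t = 47, so σ² + t² = 2484.
Cantelli's bound: 275/2484 = 0.1107.

0.111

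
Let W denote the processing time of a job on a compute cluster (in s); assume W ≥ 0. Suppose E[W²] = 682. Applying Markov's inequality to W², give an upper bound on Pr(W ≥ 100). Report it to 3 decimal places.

Since W ≥ 0, the event {W ≥ 100} is the same as {W² ≥ 10000}.
Markov's inequality applied to W² gives Pr(W² ≥ 10000) ≤ E[W²]/10000 = 682/10000 = 0.0682.

0.068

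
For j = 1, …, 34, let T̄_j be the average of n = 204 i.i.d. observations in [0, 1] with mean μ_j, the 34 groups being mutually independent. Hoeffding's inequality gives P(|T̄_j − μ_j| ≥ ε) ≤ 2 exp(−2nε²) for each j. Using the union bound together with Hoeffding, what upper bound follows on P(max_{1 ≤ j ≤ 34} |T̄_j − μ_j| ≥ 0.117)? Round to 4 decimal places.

0.2552

Per-experiment Hoeffding bound: 2·exp(−2·204·0.117²) = 2·exp(−5.58511) = 0.0075067.
Union bound over 34 events: 34·0.0075067 = 0.25523.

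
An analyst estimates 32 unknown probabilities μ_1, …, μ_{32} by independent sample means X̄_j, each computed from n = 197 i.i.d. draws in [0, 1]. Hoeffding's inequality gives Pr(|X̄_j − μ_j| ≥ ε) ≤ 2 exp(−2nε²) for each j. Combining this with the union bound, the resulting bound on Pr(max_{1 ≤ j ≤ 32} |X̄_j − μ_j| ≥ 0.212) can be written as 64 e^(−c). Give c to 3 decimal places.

Union bound over the 32 events: Pr(max_{1 ≤ j ≤ 32} |X̄_j − μ_j| ≥ 0.212) ≤ 32·2·exp(−2nε²) = 64 exp(−2·197·0.212²).
So c = 2·197·0.212² = 17.7079.

17.708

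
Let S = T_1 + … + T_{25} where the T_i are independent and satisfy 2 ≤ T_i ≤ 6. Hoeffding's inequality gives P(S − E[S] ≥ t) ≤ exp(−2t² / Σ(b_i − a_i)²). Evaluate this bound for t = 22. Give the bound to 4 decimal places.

Σ(b_i − a_i)² = 25·(4)² = 400.
Exponent = 2·22²/400 = 2.4200.
Bound = exp(−2.4200) = 0.08892.

0.0889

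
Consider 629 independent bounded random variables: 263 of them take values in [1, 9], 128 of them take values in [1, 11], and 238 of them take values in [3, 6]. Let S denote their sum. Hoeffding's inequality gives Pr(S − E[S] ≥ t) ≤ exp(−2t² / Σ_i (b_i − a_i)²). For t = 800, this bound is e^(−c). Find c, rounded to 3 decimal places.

40.285

Σ(b_i − a_i)² = 263·8² + 128·10² + 238·3² = 31774.
c = 2t² / 31774 = 2·800² / 31774 = 40.2845.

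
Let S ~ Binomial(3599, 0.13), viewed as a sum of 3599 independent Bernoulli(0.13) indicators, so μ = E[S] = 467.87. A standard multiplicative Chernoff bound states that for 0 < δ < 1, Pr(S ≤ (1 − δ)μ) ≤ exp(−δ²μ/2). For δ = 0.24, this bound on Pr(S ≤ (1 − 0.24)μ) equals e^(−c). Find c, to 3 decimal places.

c = δ²μ/2 = 0.24²·467.87/2 = 13.4747.

13.475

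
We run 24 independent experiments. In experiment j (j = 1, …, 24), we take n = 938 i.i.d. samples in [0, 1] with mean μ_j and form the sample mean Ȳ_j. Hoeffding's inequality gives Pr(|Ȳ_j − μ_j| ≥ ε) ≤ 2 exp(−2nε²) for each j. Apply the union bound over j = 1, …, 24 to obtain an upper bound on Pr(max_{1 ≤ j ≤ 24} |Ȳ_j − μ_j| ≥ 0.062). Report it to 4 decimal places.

0.0354

Per-experiment Hoeffding bound: 2·exp(−2·938·0.062²) = 2·exp(−7.21134) = 0.0014763.
Union bound over 24 events: 24·0.0014763 = 0.03543.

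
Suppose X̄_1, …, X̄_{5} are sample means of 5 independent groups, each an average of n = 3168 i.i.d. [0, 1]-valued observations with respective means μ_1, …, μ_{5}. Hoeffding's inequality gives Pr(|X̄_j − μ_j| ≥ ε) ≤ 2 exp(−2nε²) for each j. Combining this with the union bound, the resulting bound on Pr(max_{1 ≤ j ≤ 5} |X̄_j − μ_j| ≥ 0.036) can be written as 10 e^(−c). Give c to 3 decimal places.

8.211

Union bound over the 5 events: Pr(max_{1 ≤ j ≤ 5} |X̄_j − μ_j| ≥ 0.036) ≤ 5·2·exp(−2nε²) = 10 exp(−2·3168·0.036²).
So c = 2·3168·0.036² = 8.2115.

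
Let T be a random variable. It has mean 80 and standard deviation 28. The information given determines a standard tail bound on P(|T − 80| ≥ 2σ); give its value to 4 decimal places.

Mean and variance are known, so Chebyshev's inequality applies.
Chebyshev: P(|T − μ| ≥ t) ≤ Var(T)/t².
Var(T) = σ² = 28² = 784.
t = 2·28 = 56.
Bound = 784 / 3136 = 0.2500.

0.2500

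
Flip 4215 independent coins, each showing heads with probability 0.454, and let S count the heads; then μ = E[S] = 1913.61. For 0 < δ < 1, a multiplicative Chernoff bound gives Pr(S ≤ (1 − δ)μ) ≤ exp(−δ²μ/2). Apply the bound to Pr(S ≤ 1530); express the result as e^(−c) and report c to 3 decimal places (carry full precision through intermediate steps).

Write 1530 = (1 − δ)μ, so δ = 1 − 1530/1913.61 = 0.200464…
Then the exponent is δ²μ/2 = (μ − 1530)²/(2μ) = 38.450006.

38.450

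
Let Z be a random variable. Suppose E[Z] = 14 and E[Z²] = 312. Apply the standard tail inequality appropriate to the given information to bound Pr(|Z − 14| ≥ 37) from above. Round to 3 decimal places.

The first two moments determine the variance, so Chebyshev's inequality is the sharpest standard bound available.
Var(Z) = E[Z²] − (E[Z])² = 312 − 196 = 116.
Chebyshev's inequality: Pr(|Z − μ| ≥ t) ≤ Var(Z)/t² = 116/1369 = 0.0847.

0.085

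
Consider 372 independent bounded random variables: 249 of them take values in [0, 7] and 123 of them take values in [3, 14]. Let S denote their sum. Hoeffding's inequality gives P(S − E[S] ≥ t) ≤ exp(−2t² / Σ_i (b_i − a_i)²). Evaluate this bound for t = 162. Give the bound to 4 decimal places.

0.1440

Σ(b_i − a_i)² = 249·7² + 123·11² = 27084.
Exponent = 2·162² / 27084 = 1.93797.
Bound = exp(−1.93797) = 0.14400.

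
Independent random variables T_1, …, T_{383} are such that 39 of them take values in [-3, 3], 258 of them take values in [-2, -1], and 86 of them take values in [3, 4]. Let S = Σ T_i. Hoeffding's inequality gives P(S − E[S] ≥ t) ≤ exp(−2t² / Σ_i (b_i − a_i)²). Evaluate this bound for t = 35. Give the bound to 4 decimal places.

0.2462

Σ(b_i − a_i)² = 39·6² + 258·1² + 86·1² = 1748.
Exponent = 2·35² / 1748 = 1.40160.
Bound = exp(−1.40160) = 0.24620.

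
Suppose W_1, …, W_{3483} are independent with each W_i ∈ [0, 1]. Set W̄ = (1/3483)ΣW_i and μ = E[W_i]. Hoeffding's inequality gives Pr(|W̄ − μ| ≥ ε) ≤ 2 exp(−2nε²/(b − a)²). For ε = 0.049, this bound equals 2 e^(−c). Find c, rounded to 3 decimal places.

16.725

c = 2nε²/(b − a)² = 2·3483·0.049² / 1² = 16.7254.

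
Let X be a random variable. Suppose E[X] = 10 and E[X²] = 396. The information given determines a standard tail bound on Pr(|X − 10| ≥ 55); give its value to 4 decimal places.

0.0979

The first two moments determine the variance, so Chebyshev's inequality is the sharpest standard bound available.
Var(X) = E[X²] − (E[X])² = 396 − 100 = 296.
Chebyshev's inequality: Pr(|X − μ| ≥ t) ≤ Var(X)/t² = 296/3025 = 0.0979.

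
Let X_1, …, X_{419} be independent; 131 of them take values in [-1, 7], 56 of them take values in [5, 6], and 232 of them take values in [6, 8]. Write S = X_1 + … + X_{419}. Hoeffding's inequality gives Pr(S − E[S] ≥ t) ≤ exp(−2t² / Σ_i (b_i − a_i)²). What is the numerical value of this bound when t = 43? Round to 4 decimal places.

Σ(b_i − a_i)² = 131·8² + 56·1² + 232·2² = 9368.
Exponent = 2·43² / 9368 = 0.39475.
Bound = exp(−0.39475) = 0.67385.

0.6738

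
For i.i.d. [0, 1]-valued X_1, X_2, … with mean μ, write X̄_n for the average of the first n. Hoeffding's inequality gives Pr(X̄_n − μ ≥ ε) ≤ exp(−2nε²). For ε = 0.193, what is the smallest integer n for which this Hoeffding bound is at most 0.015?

Require exp(−2nε²) ≤ 0.015, i.e. 2nε² ≥ ln(1/0.015) = 4.199705.
So n ≥ 4.199705 / (2·0.193²) = 56.373.
The smallest integer n is 57.

57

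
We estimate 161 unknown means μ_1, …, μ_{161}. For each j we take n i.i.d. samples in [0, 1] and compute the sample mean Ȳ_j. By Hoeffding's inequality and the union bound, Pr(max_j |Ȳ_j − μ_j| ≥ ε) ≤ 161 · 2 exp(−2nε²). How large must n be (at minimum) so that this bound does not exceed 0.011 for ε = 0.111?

418

Need 2·161·exp(−2nε²) ≤ 0.011, i.e. exp(−2nε²) ≤ 0.011/322.
So 2nε² ≥ ln(322/0.011) = 10.284412.
Hence n ≥ 10.284412/(2·0.111²) = 417.353.
The smallest integer n is 418.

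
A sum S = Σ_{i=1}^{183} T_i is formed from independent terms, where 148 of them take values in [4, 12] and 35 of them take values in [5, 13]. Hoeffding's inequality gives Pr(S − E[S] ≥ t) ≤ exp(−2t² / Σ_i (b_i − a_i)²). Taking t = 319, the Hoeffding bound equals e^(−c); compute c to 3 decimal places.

Σ(b_i − a_i)² = 148·8² + 35·8² = 11712.
c = 2t² / 11712 = 2·319² / 11712 = 17.3772.

17.377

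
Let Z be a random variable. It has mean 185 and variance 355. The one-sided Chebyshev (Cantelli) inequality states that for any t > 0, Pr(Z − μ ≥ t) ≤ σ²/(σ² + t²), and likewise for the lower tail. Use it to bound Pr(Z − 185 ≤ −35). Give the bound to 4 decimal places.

0.2247

Here σ² = 355 and t = 35, so σ² + t² = 1580.
Cantelli's bound: 355/1580 = 0.2247.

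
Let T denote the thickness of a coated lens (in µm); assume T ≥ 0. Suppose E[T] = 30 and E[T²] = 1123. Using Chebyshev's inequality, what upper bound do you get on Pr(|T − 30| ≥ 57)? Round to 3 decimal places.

Var(T) = E[T²] − (E[T])² = 1123 − 900 = 223.
Chebyshev's inequality: Pr(|T − μ| ≥ t) ≤ Var(T)/t² = 223/3249 = 0.0686.

0.069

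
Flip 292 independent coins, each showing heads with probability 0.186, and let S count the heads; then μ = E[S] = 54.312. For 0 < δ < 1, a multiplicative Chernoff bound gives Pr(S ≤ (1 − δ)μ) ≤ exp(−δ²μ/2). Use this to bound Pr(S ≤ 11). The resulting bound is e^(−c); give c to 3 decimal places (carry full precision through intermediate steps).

17.270

Write 11 = (1 − δ)μ, so δ = 1 − 11/54.312 = 0.7974665…
Then the exponent is δ²μ/2 = (μ − 11)²/(2μ) = 17.269934.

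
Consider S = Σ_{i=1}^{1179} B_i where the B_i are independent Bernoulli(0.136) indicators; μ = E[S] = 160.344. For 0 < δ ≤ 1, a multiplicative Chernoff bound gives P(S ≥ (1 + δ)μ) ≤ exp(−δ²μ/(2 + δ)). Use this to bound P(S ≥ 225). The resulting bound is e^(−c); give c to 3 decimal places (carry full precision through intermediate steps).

10.848

Write 225 = (1 + δ)μ, so δ = 225/160.344 − 1 = 0.403233…
Then the exponent is δ²μ/(2 + δ) = (225 − μ)² / (μ·(2 + δ)) = 10.848484.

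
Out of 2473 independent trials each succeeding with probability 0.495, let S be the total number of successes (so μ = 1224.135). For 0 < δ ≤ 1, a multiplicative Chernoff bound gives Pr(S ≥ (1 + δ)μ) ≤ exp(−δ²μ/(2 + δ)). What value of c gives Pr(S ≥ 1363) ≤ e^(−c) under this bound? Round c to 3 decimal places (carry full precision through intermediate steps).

Write 1363 = (1 + δ)μ, so δ = 1363/1224.135 − 1 = 0.1134393…
Then the exponent is δ²μ/(2 + δ) = (1363 − μ)² / (μ·(2 + δ)) = 7.453607.

7.454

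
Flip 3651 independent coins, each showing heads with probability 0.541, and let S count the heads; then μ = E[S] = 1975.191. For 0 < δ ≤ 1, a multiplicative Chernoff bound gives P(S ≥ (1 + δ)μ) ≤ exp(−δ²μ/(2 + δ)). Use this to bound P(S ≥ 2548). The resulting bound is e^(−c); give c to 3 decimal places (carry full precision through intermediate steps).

Write 2548 = (1 + δ)μ, so δ = 2548/1975.191 − 1 = 0.2900018…
Then the exponent is δ²μ/(2 + δ) = (2548 − μ)² / (μ·(2 + δ)) = 72.539530.

72.540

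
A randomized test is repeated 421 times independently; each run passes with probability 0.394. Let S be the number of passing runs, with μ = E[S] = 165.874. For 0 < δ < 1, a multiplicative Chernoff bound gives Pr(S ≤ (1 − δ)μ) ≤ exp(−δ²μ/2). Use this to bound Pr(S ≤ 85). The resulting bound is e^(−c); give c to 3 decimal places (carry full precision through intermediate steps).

19.716

Write 85 = (1 − δ)μ, so δ = 1 − 85/165.874 = 0.4875628…
Then the exponent is δ²μ/2 = (μ − 85)²/(2μ) = 19.715579.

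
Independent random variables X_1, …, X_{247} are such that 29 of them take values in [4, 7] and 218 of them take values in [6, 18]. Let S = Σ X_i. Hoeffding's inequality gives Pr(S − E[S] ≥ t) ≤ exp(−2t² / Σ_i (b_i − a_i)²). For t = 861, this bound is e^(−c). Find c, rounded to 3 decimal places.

46.840

Σ(b_i − a_i)² = 29·3² + 218·12² = 31653.
c = 2t² / 31653 = 2·861² / 31653 = 46.8405.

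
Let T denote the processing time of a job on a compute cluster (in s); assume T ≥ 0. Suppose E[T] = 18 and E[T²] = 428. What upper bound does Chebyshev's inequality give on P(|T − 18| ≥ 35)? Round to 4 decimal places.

0.0849

Var(T) = E[T²] − (E[T])² = 428 − 324 = 104.
Chebyshev's inequality: P(|T − μ| ≥ t) ≤ Var(T)/t² = 104/1225 = 0.0849.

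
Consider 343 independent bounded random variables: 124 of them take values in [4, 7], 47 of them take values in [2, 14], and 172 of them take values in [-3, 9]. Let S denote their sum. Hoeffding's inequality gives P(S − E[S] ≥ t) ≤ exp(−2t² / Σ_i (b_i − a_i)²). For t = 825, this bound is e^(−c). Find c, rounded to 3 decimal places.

41.690

Σ(b_i − a_i)² = 124·3² + 47·12² + 172·12² = 32652.
c = 2t² / 32652 = 2·825² / 32652 = 41.6896.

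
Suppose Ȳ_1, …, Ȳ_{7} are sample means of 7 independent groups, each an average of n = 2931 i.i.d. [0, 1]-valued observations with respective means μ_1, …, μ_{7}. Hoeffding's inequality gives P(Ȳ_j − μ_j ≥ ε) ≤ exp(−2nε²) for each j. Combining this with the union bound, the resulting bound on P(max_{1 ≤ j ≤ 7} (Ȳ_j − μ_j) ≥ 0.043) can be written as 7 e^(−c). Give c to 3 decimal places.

Union bound over the 7 events: P(max_{1 ≤ j ≤ 7} (Ȳ_j − μ_j) ≥ 0.043) ≤ 7·exp(−2nε²) = 7 exp(−2·2931·0.043²).
So c = 2·2931·0.043² = 10.8388.

10.839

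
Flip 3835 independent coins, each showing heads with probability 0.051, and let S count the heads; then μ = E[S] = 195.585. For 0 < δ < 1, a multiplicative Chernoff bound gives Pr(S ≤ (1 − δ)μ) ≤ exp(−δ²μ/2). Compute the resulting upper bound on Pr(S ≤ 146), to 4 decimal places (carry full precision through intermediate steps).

Write 146 = (1 − δ)μ, so δ = 1 − 146/195.585 = 0.2535215…
Then the exponent is δ²μ/2 = (μ − 146)²/(2μ) = 6.285431.
Bound = exp(−6.285431) = 0.00186.

0.0019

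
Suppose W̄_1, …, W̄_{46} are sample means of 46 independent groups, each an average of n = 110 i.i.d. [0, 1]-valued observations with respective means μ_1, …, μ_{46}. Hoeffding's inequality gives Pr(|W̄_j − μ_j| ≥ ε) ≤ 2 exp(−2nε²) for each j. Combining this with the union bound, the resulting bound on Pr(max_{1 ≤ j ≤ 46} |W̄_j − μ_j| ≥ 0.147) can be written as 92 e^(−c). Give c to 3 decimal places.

Union bound over the 46 events: Pr(max_{1 ≤ j ≤ 46} |W̄_j − μ_j| ≥ 0.147) ≤ 46·2·exp(−2nε²) = 92 exp(−2·110·0.147²).
So c = 2·110·0.147² = 4.7540.

4.754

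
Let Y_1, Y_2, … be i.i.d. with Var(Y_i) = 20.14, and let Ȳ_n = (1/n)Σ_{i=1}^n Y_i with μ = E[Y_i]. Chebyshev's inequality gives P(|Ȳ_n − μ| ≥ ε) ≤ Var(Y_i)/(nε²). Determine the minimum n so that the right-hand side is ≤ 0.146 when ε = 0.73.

259

Require 20.14/(n·0.73²) ≤ 0.146, i.e. n ≥ 20.14/(0.146·0.73²) = 258.858.
The smallest integer n is 259.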